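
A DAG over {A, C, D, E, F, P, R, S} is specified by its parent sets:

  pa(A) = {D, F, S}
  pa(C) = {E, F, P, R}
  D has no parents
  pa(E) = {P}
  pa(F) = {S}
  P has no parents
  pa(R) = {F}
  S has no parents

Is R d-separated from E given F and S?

There are 4 undirected paths between R and E; checking each against the conditioning set {F, S}:
Path 1: R → C ← P → E
  C is a collider here and neither C nor any of its descendants is conditioned on, so the collider stays closed — the path is blocked at C.
Path 2: R → C ← E
  C is a collider here and neither C nor any of its descendants is conditioned on, so the collider stays closed — the path is blocked at C.
Path 3: R ← F → C ← P → E
  F is a fork here and F is conditioned on, so the path is blocked at F.
Path 4: R ← F → C ← E
  F is a fork here and F is conditioned on, so the path is blocked at F.
Since every path is blocked, d-separation holds.

Yes — R and E are d-separated given {F, S}.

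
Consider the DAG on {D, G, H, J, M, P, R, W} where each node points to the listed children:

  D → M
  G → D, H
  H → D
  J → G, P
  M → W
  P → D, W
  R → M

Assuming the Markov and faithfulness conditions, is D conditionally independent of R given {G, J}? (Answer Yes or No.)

Enumerating the 4 paths from D to R and testing each for blocking by {G, J}:
Path 1: D ← H ← G ← J → P → W ← M ← R
  G is a chain here and G is conditioned on, so the path is blocked at G.
Path 2: D ← G ← J → P → W ← M ← R
  G is a chain here and G is conditioned on, so the path is blocked at G.
Path 3: D → M ← R
  M is a collider here and neither M nor any of its descendants is conditioned on, so the collider stays closed — the path is blocked at M.
Path 4: D ← P → W ← M ← R
  W is a collider here and neither W nor any of its descendants is conditioned on, so the collider stays closed — the path is blocked at W.
Every path is blocked, so D and R are d-separated given {G, J}.

Yes — D and R are d-separated given {G, J}.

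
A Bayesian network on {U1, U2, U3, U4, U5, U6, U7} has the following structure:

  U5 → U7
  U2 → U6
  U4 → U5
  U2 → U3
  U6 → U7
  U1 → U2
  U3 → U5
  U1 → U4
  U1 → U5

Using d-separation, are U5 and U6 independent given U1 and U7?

4 paths connect U5 and U6; each must be blocked for d-separation to hold:
  1. U5 ← U4 ← U1 → U2 → U6 — U4:chain[open]; U1:fork[blocks]; U2:chain[open] ⇒ blocked
  2. U5 ← U1 → U2 → U6 — U1:fork[blocks]; U2:chain[open] ⇒ blocked
  3. U5 → U7 ← U6 — U7:collider[open] ⇒ active
  4. U5 ← U3 ← U2 → U6 — U3:chain[open]; U2:fork[open] ⇒ active
At least one path is unblocked, so d-separation fails.

No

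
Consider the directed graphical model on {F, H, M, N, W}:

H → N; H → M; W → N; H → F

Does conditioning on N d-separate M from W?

There is one path between M and W:
Path 1: M ← H → N ← W
  H is a fork and H is not conditioned on; N is a collider and N is conditioned on, which opens it — no node blocks this path, so it is active.
Since the path M ← H → N ← W is active, M and W are not d-separated given {N}.

No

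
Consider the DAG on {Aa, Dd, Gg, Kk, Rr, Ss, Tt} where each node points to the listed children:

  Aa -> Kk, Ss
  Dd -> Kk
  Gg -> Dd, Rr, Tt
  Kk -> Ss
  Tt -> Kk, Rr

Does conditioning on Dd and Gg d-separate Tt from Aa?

We examine all 6 paths between Tt and Aa:
  1. Tt ← Gg → Dd → Kk → Ss ← Aa — Gg:fork[blocks]; Dd:chain[blocks]; Kk:chain[open]; Ss:collider[blocks] ⇒ blocked
  2. Tt ← Gg → Dd → Kk ← Aa — Gg:fork[blocks]; Dd:chain[blocks]; Kk:collider[blocks] ⇒ blocked
  3. Tt → Rr ← Gg → Dd → Kk → Ss ← Aa — Rr:collider[blocks]; Gg:fork[blocks]; Dd:chain[blocks]; Kk:chain[open]; Ss:collider[blocks] ⇒ blocked
  4. Tt → Rr ← Gg → Dd → Kk ← Aa — Rr:collider[blocks]; Gg:fork[blocks]; Dd:chain[blocks]; Kk:collider[blocks] ⇒ blocked
  5. Tt → Kk → Ss ← Aa — Kk:chain[open]; Ss:collider[blocks] ⇒ blocked
  6. Tt → Kk ← Aa — Kk:collider[blocks] ⇒ blocked
All paths are blocked; Tt ⊥ Aa | {Dd, Gg} holds.

Yes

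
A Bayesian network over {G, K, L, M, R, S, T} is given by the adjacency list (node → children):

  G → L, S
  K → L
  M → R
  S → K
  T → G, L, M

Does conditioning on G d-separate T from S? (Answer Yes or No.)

We examine all 4 paths between T and S:
Path 1: T → L ← K ← S
  L is a collider here and neither L nor any of its descendants is conditioned on, so the collider stays closed — the path is blocked at L.
Path 2: T → L ← G → S
  L is a collider here and neither L nor any of its descendants is conditioned on, so the collider stays closed — the path is blocked at L.
Path 3: T → G → L ← K ← S
  G is a chain here and G is conditioned on, so the path is blocked at G.
Path 4: T → G → S
  G is a chain here and G is conditioned on, so the path is blocked at G.
Every path is blocked, so T and S are d-separated given {G}.

Yes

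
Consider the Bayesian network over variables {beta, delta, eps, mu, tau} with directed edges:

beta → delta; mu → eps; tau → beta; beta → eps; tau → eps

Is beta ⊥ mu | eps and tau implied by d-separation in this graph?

We examine all 2 paths between beta and mu:
Path 1: beta ← tau → eps ← mu
  tau is a fork here and tau is conditioned on, so the path is blocked at tau.
Path 2: beta → eps ← mu
  eps is a collider and eps is conditioned on, which opens it — no node blocks this path, so it is active.
Because an active path exists, beta and mu are not d-separated.

No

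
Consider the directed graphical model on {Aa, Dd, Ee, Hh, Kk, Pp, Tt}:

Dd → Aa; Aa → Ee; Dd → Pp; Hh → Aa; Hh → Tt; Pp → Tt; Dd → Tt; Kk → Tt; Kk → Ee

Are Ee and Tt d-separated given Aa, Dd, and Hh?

No

4 paths connect Ee and Tt; each must be blocked for d-separation to hold:
  1. Ee ← Kk → Tt — Kk:fork[open] ⇒ active
  2. Ee ← Aa ← Hh → Tt — Aa:chain[blocks]; Hh:fork[blocks] ⇒ blocked
  3. Ee ← Aa ← Dd → Tt — Aa:chain[blocks]; Dd:fork[blocks] ⇒ blocked
  4. Ee ← Aa ← Dd → Pp → Tt — Aa:chain[blocks]; Dd:fork[blocks]; Pp:chain[open] ⇒ blocked
Because an active path exists, Ee and Tt are not d-separated.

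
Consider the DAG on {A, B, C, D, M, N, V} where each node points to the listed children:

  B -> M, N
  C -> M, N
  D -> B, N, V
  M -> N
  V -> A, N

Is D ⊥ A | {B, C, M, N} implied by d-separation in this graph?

No — D and A are not d-separated given {B, C, M, N}.

5 paths connect D and A; each must be blocked for d-separation to hold:
Path 1: D → N ← V → A
  N is a collider and N is conditioned on, which opens it; V is a fork and V is not conditioned on — no node blocks this path, so it is active.
Path 2: D → B → N ← V → A
  B is a chain here and B is conditioned on, so the path is blocked at B.
Path 3: D → B → M → N ← V → A
  B is a chain here and B is conditioned on, so the path is blocked at B.
Path 4: D → B → M ← C → N ← V → A
  B is a chain here and B is conditioned on, so the path is blocked at B.
Path 5: D → V → A
  V is a chain and V is not conditioned on — no node blocks this path, so it is active.
Because an active path exists, D and A are not d-separated.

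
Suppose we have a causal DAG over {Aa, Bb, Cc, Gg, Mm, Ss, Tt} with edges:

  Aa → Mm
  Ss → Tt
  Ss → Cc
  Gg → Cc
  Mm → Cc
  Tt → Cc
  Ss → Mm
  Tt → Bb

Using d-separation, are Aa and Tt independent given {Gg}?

There are 4 undirected paths between Aa and Tt; checking each against the conditioning set {Gg}:
Path 1: Aa → Mm ← Ss → Tt
  Mm is a collider here and neither Mm nor any of its descendants is conditioned on, so the collider stays closed — the path is blocked at Mm.
Path 2: Aa → Mm ← Ss → Cc ← Tt
  Mm is a collider here and neither Mm nor any of its descendants is conditioned on, so the collider stays closed — the path is blocked at Mm.
Path 3: Aa → Mm → Cc ← Ss → Tt
  Cc is a collider here and neither Cc nor any of its descendants is conditioned on, so the collider stays closed — the path is blocked at Cc.
Path 4: Aa → Mm → Cc ← Tt
  Cc is a collider here and neither Cc nor any of its descendants is conditioned on, so the collider stays closed — the path is blocked at Cc.
Every path is blocked, so Aa and Tt are d-separated given {Gg}.

Yes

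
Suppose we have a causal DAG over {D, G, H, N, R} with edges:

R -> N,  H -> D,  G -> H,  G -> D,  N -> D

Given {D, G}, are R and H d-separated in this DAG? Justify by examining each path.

There are 2 undirected paths between R and H; checking each against the conditioning set {D, G}:
  1. R → N → D ← G → H — N:chain[open]; D:collider[open]; G:fork[blocks] ⇒ blocked
  2. R → N → D ← H — N:chain[open]; D:collider[open] ⇒ active
Since the path R → N → D ← H is active, R and H are not d-separated given {D, G}.

No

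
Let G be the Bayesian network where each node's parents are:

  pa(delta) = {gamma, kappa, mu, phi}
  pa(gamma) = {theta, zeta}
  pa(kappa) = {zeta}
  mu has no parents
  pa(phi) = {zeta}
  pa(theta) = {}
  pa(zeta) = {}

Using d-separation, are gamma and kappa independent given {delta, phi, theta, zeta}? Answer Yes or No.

No

4 paths connect gamma and kappa; each must be blocked for d-separation to hold:
Path 1: gamma ← zeta → phi → delta ← kappa
  zeta is a fork here and zeta is conditioned on, so the path is blocked at zeta.
Path 2: gamma ← zeta → kappa
  zeta is a fork here and zeta is conditioned on, so the path is blocked at zeta.
Path 3: gamma → delta ← phi ← zeta → kappa
  phi is a chain here and phi is conditioned on, so the path is blocked at phi.
Path 4: gamma → delta ← kappa
  delta is a collider and delta is conditioned on, which opens it — no node blocks this path, so it is active.
Because an active path exists, gamma and kappa are not d-separated.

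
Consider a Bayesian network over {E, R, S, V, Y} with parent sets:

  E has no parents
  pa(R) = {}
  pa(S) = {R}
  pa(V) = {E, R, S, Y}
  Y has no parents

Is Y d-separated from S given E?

Enumerating the 2 paths from Y to S and testing each for blocking by {E}:
Path 1: Y → V ← S
  V is a collider here and neither V nor any of its descendants is conditioned on, so the collider stays closed — the path is blocked at V.
Path 2: Y → V ← R → S
  V is a collider here and neither V nor any of its descendants is conditioned on, so the collider stays closed — the path is blocked at V.
Every path is blocked, so Y and S are d-separated given {E}.

Yes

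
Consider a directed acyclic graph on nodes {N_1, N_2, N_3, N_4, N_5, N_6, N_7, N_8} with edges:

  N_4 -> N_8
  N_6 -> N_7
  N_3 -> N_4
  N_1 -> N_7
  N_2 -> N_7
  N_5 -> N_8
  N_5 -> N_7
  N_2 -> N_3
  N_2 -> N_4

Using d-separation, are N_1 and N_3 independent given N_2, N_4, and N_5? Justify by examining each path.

4 paths connect N_1 and N_3; each must be blocked for d-separation to hold:
  1. N_1 → N_7 ← N_2 → N_3 — N_7:collider[blocks]; N_2:fork[blocks] ⇒ blocked
  2. N_1 → N_7 ← N_2 → N_4 ← N_3 — N_7:collider[blocks]; N_2:fork[blocks]; N_4:collider[open] ⇒ blocked
  3. N_1 → N_7 ← N_5 → N_8 ← N_4 ← N_3 — N_7:collider[blocks]; N_5:fork[blocks]; N_8:collider[blocks]; N_4:chain[blocks] ⇒ blocked
  4. N_1 → N_7 ← N_5 → N_8 ← N_4 ← N_2 → N_3 — N_7:collider[blocks]; N_5:fork[blocks]; N_8:collider[blocks]; N_4:chain[blocks]; N_2:fork[blocks] ⇒ blocked
Since every path is blocked, d-separation holds.

Yes — N_1 and N_3 are d-separated given {N_2, N_4, N_5}.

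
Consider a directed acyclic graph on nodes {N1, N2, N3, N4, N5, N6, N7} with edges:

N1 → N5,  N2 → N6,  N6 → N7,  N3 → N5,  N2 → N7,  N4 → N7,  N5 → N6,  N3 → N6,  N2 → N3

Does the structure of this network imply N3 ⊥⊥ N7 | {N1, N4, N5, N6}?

No

Enumerating the 6 paths from N3 to N7 and testing each for blocking by {N1, N4, N5, N6}:
Path 1: N3 → N5 → N6 ← N2 → N7
  N5 is a chain here and N5 is conditioned on, so the path is blocked at N5.
Path 2: N3 → N5 → N6 → N7
  N5 is a chain here and N5 is conditioned on, so the path is blocked at N5.
Path 3: N3 ← N2 → N7
  N2 is a fork and N2 is not conditioned on — no node blocks this path, so it is active.
Path 4: N3 ← N2 → N6 → N7
  N6 is a chain here and N6 is conditioned on, so the path is blocked at N6.
Path 5: N3 → N6 ← N2 → N7
  N6 is a collider and N6 is conditioned on, which opens it; N2 is a fork and N2 is not conditioned on — no node blocks this path, so it is active.
Path 6: N3 → N6 → N7
  N6 is a chain here and N6 is conditioned on, so the path is blocked at N6.
Since the path N3 ← N2 → N7 is active, N3 and N7 are not d-separated given {N1, N4, N5, N6}.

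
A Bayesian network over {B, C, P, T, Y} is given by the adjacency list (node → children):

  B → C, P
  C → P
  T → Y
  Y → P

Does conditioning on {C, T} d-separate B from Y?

Enumerating the 2 paths from B to Y and testing each for blocking by {C, T}:
Path 1: B → P ← Y
  P is a collider here and neither P nor any of its descendants is conditioned on, so the collider stays closed — the path is blocked at P.
Path 2: B → C → P ← Y
  C is a chain here and C is conditioned on, so the path is blocked at C.
Since every path is blocked, d-separation holds.

Yes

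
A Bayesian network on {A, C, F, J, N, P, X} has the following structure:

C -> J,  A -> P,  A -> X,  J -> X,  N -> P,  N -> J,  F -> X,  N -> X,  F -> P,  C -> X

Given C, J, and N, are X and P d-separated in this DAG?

No

5 paths connect X and P; each must be blocked for d-separation to hold:
  1. X ← A → P — A:fork[open] ⇒ active
  2. X ← F → P — F:fork[open] ⇒ active
  3. X ← J ← N → P — J:chain[blocks]; N:fork[blocks] ⇒ blocked
  4. X ← C → J ← N → P — C:fork[blocks]; J:collider[open]; N:fork[blocks] ⇒ blocked
  5. X ← N → P — N:fork[blocks] ⇒ blocked
Because an active path exists, X and P are not d-separated.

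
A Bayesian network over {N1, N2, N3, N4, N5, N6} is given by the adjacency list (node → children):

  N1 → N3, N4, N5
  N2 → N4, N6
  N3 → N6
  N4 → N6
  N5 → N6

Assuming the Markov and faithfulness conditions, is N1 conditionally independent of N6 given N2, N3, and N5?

No

We examine all 4 paths between N1 and N6:
Path 1: N1 → N5 → N6
  N5 is a chain here and N5 is conditioned on, so the path is blocked at N5.
Path 2: N1 → N4 ← N2 → N6
  N4 is a collider here and neither N4 nor any of its descendants is conditioned on, so the collider stays closed — the path is blocked at N4.
Path 3: N1 → N4 → N6
  N4 is a chain and N4 is not conditioned on — no node blocks this path, so it is active.
Path 4: N1 → N3 → N6
  N3 is a chain here and N3 is conditioned on, so the path is blocked at N3.
Since the path N1 → N4 → N6 is active, N1 and N6 are not d-separated given {N2, N3, N5}.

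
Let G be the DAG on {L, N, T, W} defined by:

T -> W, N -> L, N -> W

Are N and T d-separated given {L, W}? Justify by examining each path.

No — N and T are not d-separated given {L, W}.

There is one path between N and T:
Path 1: N → W ← T
  W is a collider and W is conditioned on, which opens it — no node blocks this path, so it is active.
At least one path is unblocked, so d-separation fails.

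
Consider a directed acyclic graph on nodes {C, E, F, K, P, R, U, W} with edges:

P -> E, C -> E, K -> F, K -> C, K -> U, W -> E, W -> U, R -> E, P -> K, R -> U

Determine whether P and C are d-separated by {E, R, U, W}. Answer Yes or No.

We examine all 6 paths between P and C:
Path 1: P → K → U ← W → E ← C
  W is a fork here and W is conditioned on, so the path is blocked at W.
Path 2: P → K → U ← R → E ← C
  R is a fork here and R is conditioned on, so the path is blocked at R.
Path 3: P → K → C
  K is a chain and K is not conditioned on — no node blocks this path, so it is active.
Path 4: P → E ← W → U ← K → C
  W is a fork here and W is conditioned on, so the path is blocked at W.
Path 5: P → E ← C
  E is a collider and E is conditioned on, which opens it — no node blocks this path, so it is active.
Path 6: P → E ← R → U ← K → C
  R is a fork here and R is conditioned on, so the path is blocked at R.
Since the path P → K → C is active, P and C are not d-separated given {E, R, U, W}.

No — P and C are not d-separated given {E, R, U, W}.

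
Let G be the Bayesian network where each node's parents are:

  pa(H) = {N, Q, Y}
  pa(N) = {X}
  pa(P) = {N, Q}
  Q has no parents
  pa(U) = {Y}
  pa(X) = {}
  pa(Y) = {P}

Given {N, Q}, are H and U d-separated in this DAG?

No

We examine all 3 paths between H and U:
Path 1: H ← N → P → Y → U
  N is a fork here and N is conditioned on, so the path is blocked at N.
Path 2: H ← Y → U
  Y is a fork and Y is not conditioned on — no node blocks this path, so it is active.
Path 3: H ← Q → P → Y → U
  Q is a fork here and Q is conditioned on, so the path is blocked at Q.
At least one path is unblocked, so d-separation fails.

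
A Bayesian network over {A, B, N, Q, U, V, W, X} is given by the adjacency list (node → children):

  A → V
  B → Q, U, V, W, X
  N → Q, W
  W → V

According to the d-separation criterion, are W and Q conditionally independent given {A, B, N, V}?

Yes — W and Q are d-separated given {A, B, N, V}.

We examine all 3 paths between W and Q:
Path 1: W → V ← B → Q
  B is a fork here and B is conditioned on, so the path is blocked at B.
Path 2: W ← N → Q
  N is a fork here and N is conditioned on, so the path is blocked at N.
Path 3: W ← B → Q
  B is a fork here and B is conditioned on, so the path is blocked at B.
Every path is blocked, so W and Q are d-separated given {A, B, N, V}.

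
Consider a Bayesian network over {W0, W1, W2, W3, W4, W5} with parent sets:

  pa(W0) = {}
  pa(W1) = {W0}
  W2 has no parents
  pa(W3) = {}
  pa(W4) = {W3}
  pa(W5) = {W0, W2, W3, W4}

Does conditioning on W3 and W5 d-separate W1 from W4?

No

There are 2 undirected paths between W1 and W4; checking each against the conditioning set {W3, W5}:
  1. W1 ← W0 → W5 ← W3 → W4 — W0:fork[open]; W5:collider[open]; W3:fork[blocks] ⇒ blocked
  2. W1 ← W0 → W5 ← W4 — W0:fork[open]; W5:collider[open] ⇒ active
Because an active path exists, W1 and W4 are not d-separated.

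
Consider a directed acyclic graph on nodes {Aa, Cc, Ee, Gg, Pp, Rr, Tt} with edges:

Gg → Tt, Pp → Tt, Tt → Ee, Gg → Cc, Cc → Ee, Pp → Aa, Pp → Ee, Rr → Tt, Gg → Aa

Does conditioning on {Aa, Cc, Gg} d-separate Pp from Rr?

Yes

There are 5 undirected paths between Pp and Rr; checking each against the conditioning set {Aa, Cc, Gg}:
  1. Pp → Aa ← Gg → Cc → Ee ← Tt ← Rr — Aa:collider[open]; Gg:fork[blocks]; Cc:chain[blocks]; Ee:collider[blocks]; Tt:chain[open] ⇒ blocked
  2. Pp → Aa ← Gg → Tt ← Rr — Aa:collider[open]; Gg:fork[blocks]; Tt:collider[blocks] ⇒ blocked
  3. Pp → Ee ← Cc ← Gg → Tt ← Rr — Ee:collider[blocks]; Cc:chain[blocks]; Gg:fork[blocks]; Tt:collider[blocks] ⇒ blocked
  4. Pp → Ee ← Tt ← Rr — Ee:collider[blocks]; Tt:chain[open] ⇒ blocked
  5. Pp → Tt ← Rr — Tt:collider[blocks] ⇒ blocked
Every path is blocked, so Pp and Rr are d-separated given {Aa, Cc, Gg}.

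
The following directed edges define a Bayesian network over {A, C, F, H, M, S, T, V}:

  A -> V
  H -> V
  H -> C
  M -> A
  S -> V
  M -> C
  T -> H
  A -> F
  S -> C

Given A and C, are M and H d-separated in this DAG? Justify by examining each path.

No

We examine all 4 paths between M and H:
Path 1: M → A → V ← S → C ← H
  A is a chain here and A is conditioned on, so the path is blocked at A.
Path 2: M → A → V ← H
  A is a chain here and A is conditioned on, so the path is blocked at A.
Path 3: M → C ← S → V ← H
  V is a collider here and neither V nor any of its descendants is conditioned on, so the collider stays closed — the path is blocked at V.
Path 4: M → C ← H
  C is a collider and C is conditioned on, which opens it — no node blocks this path, so it is active.
Because an active path exists, M and H are not d-separated.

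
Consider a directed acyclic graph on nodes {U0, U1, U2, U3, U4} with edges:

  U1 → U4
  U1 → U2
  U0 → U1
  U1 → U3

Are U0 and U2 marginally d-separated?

No

There is one path between U0 and U2:
  1. U0 → U1 → U2 — U1:chain[open] ⇒ active
Because an active path exists, U0 and U2 are not d-separated.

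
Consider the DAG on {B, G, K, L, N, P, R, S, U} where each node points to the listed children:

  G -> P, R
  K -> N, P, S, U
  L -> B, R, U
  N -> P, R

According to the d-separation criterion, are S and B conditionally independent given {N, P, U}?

5 paths connect S and B; each must be blocked for d-separation to hold:
Path 1: S ← K → N → P ← G → R ← L → B
  N is a chain here and N is conditioned on, so the path is blocked at N.
Path 2: S ← K → N → R ← L → B
  N is a chain here and N is conditioned on, so the path is blocked at N.
Path 3: S ← K → P ← N → R ← L → B
  N is a fork here and N is conditioned on, so the path is blocked at N.
Path 4: S ← K → P ← G → R ← L → B
  R is a collider here and neither R nor any of its descendants is conditioned on, so the collider stays closed — the path is blocked at R.
Path 5: S ← K → U ← L → B
  K is a fork and K is not conditioned on; U is a collider and U is conditioned on, which opens it; L is a fork and L is not conditioned on — no node blocks this path, so it is active.
At least one path is unblocked, so d-separation fails.

No — S and B are not d-separated given {N, P, U}.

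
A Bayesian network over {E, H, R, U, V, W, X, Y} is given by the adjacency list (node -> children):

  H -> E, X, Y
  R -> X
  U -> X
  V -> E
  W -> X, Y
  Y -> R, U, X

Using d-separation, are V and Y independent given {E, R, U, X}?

Enumerating the 5 paths from V to Y and testing each for blocking by {E, R, U, X}:
Path 1: V → E ← H → X ← W → Y
  E is a collider and E is conditioned on, which opens it; H is a fork and H is not conditioned on; X is a collider and X is conditioned on, which opens it; W is a fork and W is not conditioned on — no node blocks this path, so it is active.
Path 2: V → E ← H → X ← Y
  E is a collider and E is conditioned on, which opens it; H is a fork and H is not conditioned on; X is a collider and X is conditioned on, which opens it — no node blocks this path, so it is active.
Path 3: V → E ← H → X ← U ← Y
  U is a chain here and U is conditioned on, so the path is blocked at U.
Path 4: V → E ← H → X ← R ← Y
  R is a chain here and R is conditioned on, so the path is blocked at R.
Path 5: V → E ← H → Y
  E is a collider and E is conditioned on, which opens it; H is a fork and H is not conditioned on — no node blocks this path, so it is active.
At least one path is unblocked, so d-separation fails.

No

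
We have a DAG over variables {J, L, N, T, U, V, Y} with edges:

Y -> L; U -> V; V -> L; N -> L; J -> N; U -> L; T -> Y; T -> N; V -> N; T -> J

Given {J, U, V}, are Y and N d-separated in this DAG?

No — Y and N are not d-separated given {J, U, V}.

There are 5 undirected paths between Y and N; checking each against the conditioning set {J, U, V}:
  1. Y → L ← U → V → N — L:collider[blocks]; U:fork[blocks]; V:chain[blocks] ⇒ blocked
  2. Y → L ← N — L:collider[blocks] ⇒ blocked
  3. Y → L ← V → N — L:collider[blocks]; V:fork[blocks] ⇒ blocked
  4. Y ← T → J → N — T:fork[open]; J:chain[blocks] ⇒ blocked
  5. Y ← T → N — T:fork[open] ⇒ active
At least one path is unblocked, so d-separation fails.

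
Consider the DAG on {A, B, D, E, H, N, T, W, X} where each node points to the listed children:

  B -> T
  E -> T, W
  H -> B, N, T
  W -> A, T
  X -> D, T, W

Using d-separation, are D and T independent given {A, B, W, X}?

Yes

Enumerating the 3 paths from D to T and testing each for blocking by {A, B, W, X}:
  1. D ← X → T — X:fork[blocks] ⇒ blocked
  2. D ← X → W ← E → T — X:fork[blocks]; W:collider[open]; E:fork[open] ⇒ blocked
  3. D ← X → W → T — X:fork[blocks]; W:chain[blocks] ⇒ blocked
Every path is blocked, so D and T are d-separated given {A, B, W, X}.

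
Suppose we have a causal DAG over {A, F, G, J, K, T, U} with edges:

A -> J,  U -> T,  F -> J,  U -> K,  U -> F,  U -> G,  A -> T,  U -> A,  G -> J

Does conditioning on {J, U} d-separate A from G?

We examine all 6 paths between A and G:
Path 1: A → J ← F ← U → G
  U is a fork here and U is conditioned on, so the path is blocked at U.
Path 2: A → J ← G
  J is a collider and J is conditioned on, which opens it — no node blocks this path, so it is active.
Path 3: A → T ← U → F → J ← G
  T is a collider here and neither T nor any of its descendants is conditioned on, so the collider stays closed — the path is blocked at T.
Path 4: A → T ← U → G
  T is a collider here and neither T nor any of its descendants is conditioned on, so the collider stays closed — the path is blocked at T.
Path 5: A ← U → F → J ← G
  U is a fork here and U is conditioned on, so the path is blocked at U.
Path 6: A ← U → G
  U is a fork here and U is conditioned on, so the path is blocked at U.
At least one path is unblocked, so d-separation fails.

No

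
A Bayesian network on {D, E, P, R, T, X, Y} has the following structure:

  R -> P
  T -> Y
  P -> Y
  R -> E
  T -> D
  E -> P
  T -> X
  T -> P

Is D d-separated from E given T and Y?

We examine all 4 paths between D and E:
  1. D ← T → P ← R → E — T:fork[blocks]; P:collider[open]; R:fork[open] ⇒ blocked
  2. D ← T → P ← E — T:fork[blocks]; P:collider[open] ⇒ blocked
  3. D ← T → Y ← P ← R → E — T:fork[blocks]; Y:collider[open]; P:chain[open]; R:fork[open] ⇒ blocked
  4. D ← T → Y ← P ← E — T:fork[blocks]; Y:collider[open]; P:chain[open] ⇒ blocked
Since every path is blocked, d-separation holds.

Yes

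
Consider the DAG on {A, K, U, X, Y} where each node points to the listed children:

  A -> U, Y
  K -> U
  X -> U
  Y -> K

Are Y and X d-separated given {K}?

Yes

We examine all 2 paths between Y and X:
Path 1: Y ← A → U ← X
  U is a collider here and neither U nor any of its descendants is conditioned on, so the collider stays closed — the path is blocked at U.
Path 2: Y → K → U ← X
  K is a chain here and K is conditioned on, so the path is blocked at K.
Every path is blocked, so Y and X are d-separated given {K}.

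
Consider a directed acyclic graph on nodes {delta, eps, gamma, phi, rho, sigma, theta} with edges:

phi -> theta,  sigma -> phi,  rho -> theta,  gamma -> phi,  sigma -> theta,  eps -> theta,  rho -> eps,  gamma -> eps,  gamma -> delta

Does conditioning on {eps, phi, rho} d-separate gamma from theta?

No — gamma and theta are not d-separated given {eps, phi, rho}.

There are 4 undirected paths between gamma and theta; checking each against the conditioning set {eps, phi, rho}:
Path 1: gamma → phi → theta
  phi is a chain here and phi is conditioned on, so the path is blocked at phi.
Path 2: gamma → phi ← sigma → theta
  phi is a collider and phi is conditioned on, which opens it; sigma is a fork and sigma is not conditioned on — no node blocks this path, so it is active.
Path 3: gamma → eps ← rho → theta
  rho is a fork here and rho is conditioned on, so the path is blocked at rho.
Path 4: gamma → eps → theta
  eps is a chain here and eps is conditioned on, so the path is blocked at eps.
Since the path gamma → phi ← sigma → theta is active, gamma and theta are not d-separated given {eps, phi, rho}.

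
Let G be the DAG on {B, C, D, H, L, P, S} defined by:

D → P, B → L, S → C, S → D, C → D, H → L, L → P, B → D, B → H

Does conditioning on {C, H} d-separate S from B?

We examine all 6 paths between S and B:
  1. S → C → D → P ← L ← H ← B — C:chain[blocks]; D:chain[open]; P:collider[blocks]; L:chain[open]; H:chain[blocks] ⇒ blocked
  2. S → C → D → P ← L ← B — C:chain[blocks]; D:chain[open]; P:collider[blocks]; L:chain[open] ⇒ blocked
  3. S → C → D ← B — C:chain[blocks]; D:collider[blocks] ⇒ blocked
  4. S → D → P ← L ← H ← B — D:chain[open]; P:collider[blocks]; L:chain[open]; H:chain[blocks] ⇒ blocked
  5. S → D → P ← L ← B — D:chain[open]; P:collider[blocks]; L:chain[open] ⇒ blocked
  6. S → D ← B — D:collider[blocks] ⇒ blocked
All paths are blocked; S ⊥ B | {C, H} holds.

Yes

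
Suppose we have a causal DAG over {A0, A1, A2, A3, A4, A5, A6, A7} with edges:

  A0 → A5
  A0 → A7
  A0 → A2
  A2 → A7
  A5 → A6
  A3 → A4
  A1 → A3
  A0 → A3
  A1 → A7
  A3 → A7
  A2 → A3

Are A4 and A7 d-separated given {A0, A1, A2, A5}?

6 paths connect A4 and A7; each must be blocked for d-separation to hold:
Path 1: A4 ← A3 ← A0 → A2 → A7
  A0 is a fork here and A0 is conditioned on, so the path is blocked at A0.
Path 2: A4 ← A3 ← A0 → A7
  A0 is a fork here and A0 is conditioned on, so the path is blocked at A0.
Path 3: A4 ← A3 ← A1 → A7
  A1 is a fork here and A1 is conditioned on, so the path is blocked at A1.
Path 4: A4 ← A3 ← A2 ← A0 → A7
  A2 is a chain here and A2 is conditioned on, so the path is blocked at A2.
Path 5: A4 ← A3 ← A2 → A7
  A2 is a fork here and A2 is conditioned on, so the path is blocked at A2.
Path 6: A4 ← A3 → A7
  A3 is a fork and A3 is not conditioned on — no node blocks this path, so it is active.
Because an active path exists, A4 and A7 are not d-separated.

No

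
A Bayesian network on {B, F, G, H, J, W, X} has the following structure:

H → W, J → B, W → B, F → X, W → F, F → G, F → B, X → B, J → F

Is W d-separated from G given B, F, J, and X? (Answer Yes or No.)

Yes

Enumerating the 4 paths from W to G and testing each for blocking by {B, F, J, X}:
Path 1: W → F → G
  F is a chain here and F is conditioned on, so the path is blocked at F.
Path 2: W → B ← X ← F → G
  X is a chain here and X is conditioned on, so the path is blocked at X.
Path 3: W → B ← F → G
  F is a fork here and F is conditioned on, so the path is blocked at F.
Path 4: W → B ← J → F → G
  J is a fork here and J is conditioned on, so the path is blocked at J.
All paths are blocked; W ⊥ G | {B, F, J, X} holds.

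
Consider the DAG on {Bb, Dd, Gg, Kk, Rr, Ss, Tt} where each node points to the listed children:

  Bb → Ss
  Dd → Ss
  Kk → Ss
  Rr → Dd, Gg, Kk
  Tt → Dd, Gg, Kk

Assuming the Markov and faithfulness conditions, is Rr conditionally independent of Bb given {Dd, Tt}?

Yes

Enumerating the 6 paths from Rr to Bb and testing each for blocking by {Dd, Tt}:
Path 1: Rr → Gg ← Tt → Dd → Ss ← Bb
  Gg is a collider here and neither Gg nor any of its descendants is conditioned on, so the collider stays closed — the path is blocked at Gg.
Path 2: Rr → Gg ← Tt → Kk → Ss ← Bb
  Gg is a collider here and neither Gg nor any of its descendants is conditioned on, so the collider stays closed — the path is blocked at Gg.
Path 3: Rr → Dd ← Tt → Kk → Ss ← Bb
  Tt is a fork here and Tt is conditioned on, so the path is blocked at Tt.
Path 4: Rr → Dd → Ss ← Bb
  Dd is a chain here and Dd is conditioned on, so the path is blocked at Dd.
Path 5: Rr → Kk ← Tt → Dd → Ss ← Bb
  Kk is a collider here and neither Kk nor any of its descendants is conditioned on, so the collider stays closed — the path is blocked at Kk.
Path 6: Rr → Kk → Ss ← Bb
  Ss is a collider here and neither Ss nor any of its descendants is conditioned on, so the collider stays closed — the path is blocked at Ss.
All paths are blocked; Rr ⊥ Bb | {Dd, Tt} holds.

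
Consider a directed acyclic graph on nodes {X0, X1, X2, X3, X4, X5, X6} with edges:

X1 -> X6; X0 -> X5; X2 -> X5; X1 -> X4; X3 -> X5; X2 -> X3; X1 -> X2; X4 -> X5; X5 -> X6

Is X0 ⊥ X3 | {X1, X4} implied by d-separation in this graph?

Yes

Enumerating the 4 paths from X0 to X3 and testing each for blocking by {X1, X4}:
Path 1: X0 → X5 ← X3
  X5 is a collider here and neither X5 nor any of its descendants is conditioned on, so the collider stays closed — the path is blocked at X5.
Path 2: X0 → X5 ← X2 → X3
  X5 is a collider here and neither X5 nor any of its descendants is conditioned on, so the collider stays closed — the path is blocked at X5.
Path 3: X0 → X5 → X6 ← X1 → X2 → X3
  X6 is a collider here and neither X6 nor any of its descendants is conditioned on, so the collider stays closed — the path is blocked at X6.
Path 4: X0 → X5 ← X4 ← X1 → X2 → X3
  X5 is a collider here and neither X5 nor any of its descendants is conditioned on, so the collider stays closed — the path is blocked at X5.
All paths are blocked; X0 ⊥ X3 | {X1, X4} holds.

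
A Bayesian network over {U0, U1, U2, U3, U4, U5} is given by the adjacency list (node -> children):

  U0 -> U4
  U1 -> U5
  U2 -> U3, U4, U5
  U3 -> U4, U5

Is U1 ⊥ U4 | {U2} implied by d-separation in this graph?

Yes

4 paths connect U1 and U4; each must be blocked for d-separation to hold:
Path 1: U1 → U5 ← U3 → U4
  U5 is a collider here and neither U5 nor any of its descendants is conditioned on, so the collider stays closed — the path is blocked at U5.
Path 2: U1 → U5 ← U3 ← U2 → U4
  U5 is a collider here and neither U5 nor any of its descendants is conditioned on, so the collider stays closed — the path is blocked at U5.
Path 3: U1 → U5 ← U2 → U4
  U5 is a collider here and neither U5 nor any of its descendants is conditioned on, so the collider stays closed — the path is blocked at U5.
Path 4: U1 → U5 ← U2 → U3 → U4
  U5 is a collider here and neither U5 nor any of its descendants is conditioned on, so the collider stays closed — the path is blocked at U5.
Every path is blocked, so U1 and U4 are d-separated given {U2}.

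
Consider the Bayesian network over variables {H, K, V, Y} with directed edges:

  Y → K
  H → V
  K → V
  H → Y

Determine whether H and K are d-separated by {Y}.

2 paths connect H and K; each must be blocked for d-separation to hold:
Path 1: H → V ← K
  V is a collider here and neither V nor any of its descendants is conditioned on, so the collider stays closed — the path is blocked at V.
Path 2: H → Y → K
  Y is a chain here and Y is conditioned on, so the path is blocked at Y.
Every path is blocked, so H and K are d-separated given {Y}.

Yes — H and K are d-separated given {Y}.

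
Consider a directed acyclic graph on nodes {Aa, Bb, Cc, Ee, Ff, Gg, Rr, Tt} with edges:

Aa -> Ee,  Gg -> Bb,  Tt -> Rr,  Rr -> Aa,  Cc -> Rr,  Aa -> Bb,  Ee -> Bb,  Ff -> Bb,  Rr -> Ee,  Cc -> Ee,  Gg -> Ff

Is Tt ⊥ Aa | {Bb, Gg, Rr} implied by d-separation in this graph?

No

There are 5 undirected paths between Tt and Aa; checking each against the conditioning set {Bb, Gg, Rr}:
Path 1: Tt → Rr ← Cc → Ee → Bb ← Aa
  Rr is a collider and Rr is conditioned on, which opens it; Cc is a fork and Cc is not conditioned on; Ee is a chain and Ee is not conditioned on; Bb is a collider and Bb is conditioned on, which opens it — no node blocks this path, so it is active.
Path 2: Tt → Rr ← Cc → Ee ← Aa
  Rr is a collider and Rr is conditioned on, which opens it; Cc is a fork and Cc is not conditioned on; Ee is a collider and its descendant Bb is conditioned on, which opens it — no node blocks this path, so it is active.
Path 3: Tt → Rr → Aa
  Rr is a chain here and Rr is conditioned on, so the path is blocked at Rr.
Path 4: Tt → Rr → Ee → Bb ← Aa
  Rr is a chain here and Rr is conditioned on, so the path is blocked at Rr.
Path 5: Tt → Rr → Ee ← Aa
  Rr is a chain here and Rr is conditioned on, so the path is blocked at Rr.
At least one path is unblocked, so d-separation fails.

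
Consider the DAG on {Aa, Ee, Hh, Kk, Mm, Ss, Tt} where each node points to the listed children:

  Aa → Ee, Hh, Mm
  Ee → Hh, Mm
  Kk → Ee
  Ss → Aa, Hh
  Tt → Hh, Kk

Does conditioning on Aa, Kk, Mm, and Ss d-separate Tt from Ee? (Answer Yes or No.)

There are 6 undirected paths between Tt and Ee; checking each against the conditioning set {Aa, Kk, Mm, Ss}:
Path 1: Tt → Kk → Ee
  Kk is a chain here and Kk is conditioned on, so the path is blocked at Kk.
Path 2: Tt → Hh ← Aa → Ee
  Hh is a collider here and neither Hh nor any of its descendants is conditioned on, so the collider stays closed — the path is blocked at Hh.
Path 3: Tt → Hh ← Aa → Mm ← Ee
  Hh is a collider here and neither Hh nor any of its descendants is conditioned on, so the collider stays closed — the path is blocked at Hh.
Path 4: Tt → Hh ← Ee
  Hh is a collider here and neither Hh nor any of its descendants is conditioned on, so the collider stays closed — the path is blocked at Hh.
Path 5: Tt → Hh ← Ss → Aa → Ee
  Hh is a collider here and neither Hh nor any of its descendants is conditioned on, so the collider stays closed — the path is blocked at Hh.
Path 6: Tt → Hh ← Ss → Aa → Mm ← Ee
  Hh is a collider here and neither Hh nor any of its descendants is conditioned on, so the collider stays closed — the path is blocked at Hh.
Since every path is blocked, d-separation holds.

Yes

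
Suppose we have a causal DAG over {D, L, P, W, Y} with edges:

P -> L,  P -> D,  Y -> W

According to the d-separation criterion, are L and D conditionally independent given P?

Only one path connects L and D:
Path 1: L ← P → D
  P is a fork here and P is conditioned on, so the path is blocked at P.
All paths are blocked; L ⊥ D | {P} holds.

Yes — L and D are d-separated given {P}.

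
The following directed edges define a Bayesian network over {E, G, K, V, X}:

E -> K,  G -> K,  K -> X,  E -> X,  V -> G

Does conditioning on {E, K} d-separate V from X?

Yes

There are 2 undirected paths between V and X; checking each against the conditioning set {E, K}:
  1. V → G → K → X — G:chain[open]; K:chain[blocks] ⇒ blocked
  2. V → G → K ← E → X — G:chain[open]; K:collider[open]; E:fork[blocks] ⇒ blocked
Every path is blocked, so V and X are d-separated given {E, K}.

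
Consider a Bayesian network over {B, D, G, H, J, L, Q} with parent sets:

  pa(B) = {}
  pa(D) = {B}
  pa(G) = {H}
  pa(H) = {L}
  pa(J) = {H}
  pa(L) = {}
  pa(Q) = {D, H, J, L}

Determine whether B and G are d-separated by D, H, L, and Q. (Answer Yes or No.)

Yes

There are 3 undirected paths between B and G; checking each against the conditioning set {D, H, L, Q}:
  1. B → D → Q ← J ← H → G — D:chain[blocks]; Q:collider[open]; J:chain[open]; H:fork[blocks] ⇒ blocked
  2. B → D → Q ← L → H → G — D:chain[blocks]; Q:collider[open]; L:fork[blocks]; H:chain[blocks] ⇒ blocked
  3. B → D → Q ← H → G — D:chain[blocks]; Q:collider[open]; H:fork[blocks] ⇒ blocked
All paths are blocked; B ⊥ G | {D, H, L, Q} holds.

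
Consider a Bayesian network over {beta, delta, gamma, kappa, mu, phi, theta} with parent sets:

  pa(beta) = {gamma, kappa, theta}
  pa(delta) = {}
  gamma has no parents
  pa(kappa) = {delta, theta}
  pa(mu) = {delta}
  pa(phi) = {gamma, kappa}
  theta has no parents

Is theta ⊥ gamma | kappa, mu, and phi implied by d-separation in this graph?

Yes — theta and gamma are d-separated given {kappa, mu, phi}.

Enumerating the 4 paths from theta to gamma and testing each for blocking by {kappa, mu, phi}:
Path 1: theta → beta ← kappa → phi ← gamma
  beta is a collider here and neither beta nor any of its descendants is conditioned on, so the collider stays closed — the path is blocked at beta.
Path 2: theta → beta ← gamma
  beta is a collider here and neither beta nor any of its descendants is conditioned on, so the collider stays closed — the path is blocked at beta.
Path 3: theta → kappa → phi ← gamma
  kappa is a chain here and kappa is conditioned on, so the path is blocked at kappa.
Path 4: theta → kappa → beta ← gamma
  kappa is a chain here and kappa is conditioned on, so the path is blocked at kappa.
All paths are blocked; theta ⊥ gamma | {kappa, mu, phi} holds.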